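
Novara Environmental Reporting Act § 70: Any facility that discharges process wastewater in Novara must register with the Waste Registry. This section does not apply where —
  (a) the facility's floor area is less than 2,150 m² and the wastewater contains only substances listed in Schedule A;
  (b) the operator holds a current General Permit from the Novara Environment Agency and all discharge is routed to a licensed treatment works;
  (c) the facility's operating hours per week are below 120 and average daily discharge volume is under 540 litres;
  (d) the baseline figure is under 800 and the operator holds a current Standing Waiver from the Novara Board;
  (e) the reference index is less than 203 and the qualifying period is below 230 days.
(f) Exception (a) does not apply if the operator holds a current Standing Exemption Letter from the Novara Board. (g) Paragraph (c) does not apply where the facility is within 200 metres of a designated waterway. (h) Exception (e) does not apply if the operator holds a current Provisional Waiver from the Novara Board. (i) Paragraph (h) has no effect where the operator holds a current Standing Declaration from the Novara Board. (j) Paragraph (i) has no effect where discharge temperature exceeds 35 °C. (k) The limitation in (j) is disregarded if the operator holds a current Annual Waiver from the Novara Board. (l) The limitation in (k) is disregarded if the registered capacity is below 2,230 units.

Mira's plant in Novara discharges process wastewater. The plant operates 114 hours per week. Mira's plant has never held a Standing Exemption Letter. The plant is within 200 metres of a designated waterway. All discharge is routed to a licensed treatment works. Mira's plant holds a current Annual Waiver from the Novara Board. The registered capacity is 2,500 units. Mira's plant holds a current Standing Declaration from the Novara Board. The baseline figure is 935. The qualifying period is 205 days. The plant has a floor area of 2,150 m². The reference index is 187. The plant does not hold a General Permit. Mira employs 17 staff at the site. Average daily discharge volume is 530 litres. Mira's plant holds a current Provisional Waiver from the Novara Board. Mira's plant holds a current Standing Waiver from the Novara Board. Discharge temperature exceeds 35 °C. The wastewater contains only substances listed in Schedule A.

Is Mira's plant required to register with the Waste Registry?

Exception (a) fails — the facility's floor area is 2,150 m², not less than 2,150 m².
Exception (b) requires that the operator holds a current General Permit from the Novara Environment Agency; but no General Permit is held, so (b) is unavailable.
Exception (c)'s conditions are all satisfied: the facility's operating hours per week are 114, below the 120 limit; average daily discharge volume is 530 litres, under the 540 litres limit. But applying paragraph (g): (g) is triggered — the plant is within 200 m of a designated waterway. Exception (c) does not apply.
Exception (d) fails — the baseline figure is 935, not under 800.
Exception (e)'s conditions are all satisfied: the reference index is 187, less than the 203 limit; the qualifying period is 205 days, below the 230 days limit. Applying paragraphs (h)–(l): (h) would limit (e) — a current Provisional Waiver is held — but (i) sets (h) aside: (i) operates against (h): a current Standing Declaration is held. (j) would limit (i) — discharge temperature exceeds 35 °C — but (k) sets (j) aside: (k) is triggered — a current Annual Waiver is held. (l) does not operate here (the registered capacity is 2,500 units, not below 2,230 units), so (k) stands. (e) remains available.

No — exception (e) applies; Mira's plant is not required to register with the Waste Registry.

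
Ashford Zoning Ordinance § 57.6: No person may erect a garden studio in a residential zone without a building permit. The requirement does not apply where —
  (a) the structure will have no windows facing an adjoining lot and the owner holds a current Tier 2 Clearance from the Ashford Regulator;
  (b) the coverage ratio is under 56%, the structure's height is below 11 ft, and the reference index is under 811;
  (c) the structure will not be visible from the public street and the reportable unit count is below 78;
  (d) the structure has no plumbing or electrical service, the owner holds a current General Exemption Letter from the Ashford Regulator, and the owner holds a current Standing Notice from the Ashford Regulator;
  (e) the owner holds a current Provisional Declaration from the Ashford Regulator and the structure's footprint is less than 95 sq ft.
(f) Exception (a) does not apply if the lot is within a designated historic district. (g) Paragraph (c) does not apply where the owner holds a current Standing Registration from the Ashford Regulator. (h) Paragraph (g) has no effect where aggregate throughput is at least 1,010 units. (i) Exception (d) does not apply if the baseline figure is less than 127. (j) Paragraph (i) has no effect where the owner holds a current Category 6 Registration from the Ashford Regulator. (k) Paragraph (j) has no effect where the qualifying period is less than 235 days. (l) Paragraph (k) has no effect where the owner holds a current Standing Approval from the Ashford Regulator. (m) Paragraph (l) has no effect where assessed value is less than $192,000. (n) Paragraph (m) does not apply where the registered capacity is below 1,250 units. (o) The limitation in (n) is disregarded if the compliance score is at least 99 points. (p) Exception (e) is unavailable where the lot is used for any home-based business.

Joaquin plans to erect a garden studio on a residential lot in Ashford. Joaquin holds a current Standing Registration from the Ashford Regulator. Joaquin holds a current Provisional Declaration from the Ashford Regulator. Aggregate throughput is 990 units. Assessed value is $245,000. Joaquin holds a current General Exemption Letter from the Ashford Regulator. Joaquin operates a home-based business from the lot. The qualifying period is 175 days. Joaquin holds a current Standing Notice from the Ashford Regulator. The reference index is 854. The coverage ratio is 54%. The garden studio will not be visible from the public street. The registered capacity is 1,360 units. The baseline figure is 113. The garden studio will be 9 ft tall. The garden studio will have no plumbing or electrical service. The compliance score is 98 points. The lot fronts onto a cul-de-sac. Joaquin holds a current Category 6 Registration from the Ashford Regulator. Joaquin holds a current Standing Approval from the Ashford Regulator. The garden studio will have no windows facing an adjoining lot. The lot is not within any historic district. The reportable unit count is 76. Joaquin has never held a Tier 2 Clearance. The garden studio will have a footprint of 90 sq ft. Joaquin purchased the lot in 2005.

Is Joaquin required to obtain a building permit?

No — exception (d) applies; Joaquin does not need a building permit.

Exception (a) fails — there is no Tier 2 Clearance in force.
Exception (b) requires that the reference index is under 811; but the reference index is 854, not under 811, so (b) is unavailable.
Exception (c): the structure will not be visible from the street; the reportable unit count is 76, below the 78 limit — every condition holds. But: (g) operates against (c): a current Standing Registration is held. (h) is inapplicable (aggregate throughput is 990 units, short of 1,010 units), so (g) stands. So (c) is unavailable.
Exception (d): there is no plumbing or electrical service; a current General Exemption Letter is held; a current Standing Notice is held — every condition holds. Under paragraphs (i)–(o): (i) is engaged (the baseline figure is 113, less than the 127 limit), but is set aside by (j): (j) applies — a current Category 6 Registration is held. (k) operates (the qualifying period is 175 days, less than the 235 days limit), but is itself disapplied by (l): (l) applies — a current Standing Approval is held. (m) is not triggered (assessed value is $245,000, not less than $192,000), so (l) stands. So (d) applies.
All of (e)'s requirements are met (a current Provisional Declaration is held; the structure's footprint is 90 sq ft, less than the 95 sq ft limit). But applying paragraph (p): (p) operates — a home-based business operates on the lot. Exception (e) does not apply.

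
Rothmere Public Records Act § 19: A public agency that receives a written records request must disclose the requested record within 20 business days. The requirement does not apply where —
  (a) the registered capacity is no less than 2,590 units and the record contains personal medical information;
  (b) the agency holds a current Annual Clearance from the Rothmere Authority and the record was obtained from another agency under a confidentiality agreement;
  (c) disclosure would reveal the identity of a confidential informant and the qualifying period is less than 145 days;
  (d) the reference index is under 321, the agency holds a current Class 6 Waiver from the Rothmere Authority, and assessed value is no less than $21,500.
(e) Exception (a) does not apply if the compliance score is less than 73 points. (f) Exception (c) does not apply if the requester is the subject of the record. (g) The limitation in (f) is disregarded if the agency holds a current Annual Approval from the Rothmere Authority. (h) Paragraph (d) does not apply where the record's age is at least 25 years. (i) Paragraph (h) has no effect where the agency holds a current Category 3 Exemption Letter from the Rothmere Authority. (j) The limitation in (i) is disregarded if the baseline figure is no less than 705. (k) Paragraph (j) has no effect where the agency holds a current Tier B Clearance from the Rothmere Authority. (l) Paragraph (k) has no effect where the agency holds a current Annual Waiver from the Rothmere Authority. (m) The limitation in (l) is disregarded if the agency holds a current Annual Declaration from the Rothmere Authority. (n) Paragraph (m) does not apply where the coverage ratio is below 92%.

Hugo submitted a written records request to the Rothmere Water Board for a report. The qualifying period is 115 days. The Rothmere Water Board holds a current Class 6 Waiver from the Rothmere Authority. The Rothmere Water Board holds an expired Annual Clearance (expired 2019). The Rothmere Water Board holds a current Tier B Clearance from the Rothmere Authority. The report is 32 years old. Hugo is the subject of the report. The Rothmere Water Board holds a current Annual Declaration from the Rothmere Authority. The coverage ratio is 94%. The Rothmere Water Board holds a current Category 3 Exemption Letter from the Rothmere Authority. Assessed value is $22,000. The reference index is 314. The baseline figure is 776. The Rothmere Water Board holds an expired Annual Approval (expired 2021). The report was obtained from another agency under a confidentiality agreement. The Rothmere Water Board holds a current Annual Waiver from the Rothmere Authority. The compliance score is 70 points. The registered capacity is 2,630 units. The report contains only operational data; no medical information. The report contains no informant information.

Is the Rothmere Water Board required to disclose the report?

Exception (a) fails — the report contains only operational data.
Exception (b) requires that the agency holds a current Annual Clearance from the Rothmere Authority; but no current Annual Clearance is held, so (b) is unavailable.
Exception (c) does not apply: the report contains no informant information.
Exception (d): the reference index is 314, under the 321 limit; a current Class 6 Waiver is held; assessed value is $22,000, meeting the $21,500 threshold — every condition holds. Applying paragraphs (h)–(n): (h) would limit (d) — the record's age is 32 years, meeting the 25 years threshold — but (i) sets (h) aside: (i) is engaged — a current Category 3 Exemption Letter is held. (j) applies (the baseline figure is 776, meeting the 705 threshold), but is set aside by (k): (k) operates — a current Tier B Clearance is held. (l) would limit (k) — a current Annual Waiver is held — but (m) sets (l) aside: (m) operates against (l): a current Annual Declaration is held. (n) is not engaged (the coverage ratio is 94%, not below 92%), so (m) stands. (d) remains available.

No — exception (d) applies; the Rothmere Water Board is not required to disclose the report.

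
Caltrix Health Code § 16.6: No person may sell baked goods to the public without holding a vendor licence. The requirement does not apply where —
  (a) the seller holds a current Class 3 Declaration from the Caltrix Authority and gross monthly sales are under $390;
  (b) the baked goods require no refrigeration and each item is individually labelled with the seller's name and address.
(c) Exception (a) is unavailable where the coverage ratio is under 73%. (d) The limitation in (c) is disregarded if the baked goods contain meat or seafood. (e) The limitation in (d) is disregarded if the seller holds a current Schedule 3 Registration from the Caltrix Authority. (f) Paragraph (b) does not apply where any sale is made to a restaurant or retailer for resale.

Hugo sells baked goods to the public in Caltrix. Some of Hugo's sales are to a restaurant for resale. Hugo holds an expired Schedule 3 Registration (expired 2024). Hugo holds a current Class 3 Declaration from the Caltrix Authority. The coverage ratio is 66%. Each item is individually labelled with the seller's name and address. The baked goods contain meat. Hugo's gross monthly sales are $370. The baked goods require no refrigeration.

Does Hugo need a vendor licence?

Exception (a) is satisfied on its face — a current Class 3 Declaration is held; gross monthly sales are $370, under the $390 limit. Under paragraphs (c)–(e): (c) is engaged (the coverage ratio is 66%, under the 73% limit), but is itself disapplied by (d): (d) is triggered — the baked goods contain meat. (e), which would lift (d), is not engaged — no current Schedule 3 Registration is held. So (a) applies.
Exception (b)'s conditions are all satisfied: the baked goods are shelf-stable; items are individually labelled. But: (f) operates — some sales are to a restaurant for resale. So (b) is unavailable.

No — exception (a) applies; Hugo is not required to hold a vendor licence.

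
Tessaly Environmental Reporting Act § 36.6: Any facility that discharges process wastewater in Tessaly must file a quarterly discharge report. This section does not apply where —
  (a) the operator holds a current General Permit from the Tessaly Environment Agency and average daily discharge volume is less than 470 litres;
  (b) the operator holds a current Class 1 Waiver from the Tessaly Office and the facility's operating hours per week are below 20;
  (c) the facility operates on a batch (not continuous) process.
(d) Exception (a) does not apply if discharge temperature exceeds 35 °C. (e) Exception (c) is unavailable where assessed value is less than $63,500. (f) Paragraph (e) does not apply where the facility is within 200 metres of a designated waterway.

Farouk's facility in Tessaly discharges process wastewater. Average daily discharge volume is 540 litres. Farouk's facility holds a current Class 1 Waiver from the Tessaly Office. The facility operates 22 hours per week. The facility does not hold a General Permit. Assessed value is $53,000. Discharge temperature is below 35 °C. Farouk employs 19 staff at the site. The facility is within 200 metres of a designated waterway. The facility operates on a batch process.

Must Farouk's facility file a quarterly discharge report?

No — exception (c) applies; Farouk's facility is not required to file a quarterly discharge report.

Exception (a) fails — no General Permit is held.
Exception (b) requires that the facility's operating hours per week are below 20; but the facility's operating hours per week are 22, not below 20, so (b) is unavailable.
All of (c)'s requirements are met (the facility operates on a batch process). Considering the limiting provisions: (e) applies (assessed value is $53,000, less than the $63,500 limit), but yields to (f): (f) operates against (e): the facility is within 200 m of a designated waterway. (c) remains available.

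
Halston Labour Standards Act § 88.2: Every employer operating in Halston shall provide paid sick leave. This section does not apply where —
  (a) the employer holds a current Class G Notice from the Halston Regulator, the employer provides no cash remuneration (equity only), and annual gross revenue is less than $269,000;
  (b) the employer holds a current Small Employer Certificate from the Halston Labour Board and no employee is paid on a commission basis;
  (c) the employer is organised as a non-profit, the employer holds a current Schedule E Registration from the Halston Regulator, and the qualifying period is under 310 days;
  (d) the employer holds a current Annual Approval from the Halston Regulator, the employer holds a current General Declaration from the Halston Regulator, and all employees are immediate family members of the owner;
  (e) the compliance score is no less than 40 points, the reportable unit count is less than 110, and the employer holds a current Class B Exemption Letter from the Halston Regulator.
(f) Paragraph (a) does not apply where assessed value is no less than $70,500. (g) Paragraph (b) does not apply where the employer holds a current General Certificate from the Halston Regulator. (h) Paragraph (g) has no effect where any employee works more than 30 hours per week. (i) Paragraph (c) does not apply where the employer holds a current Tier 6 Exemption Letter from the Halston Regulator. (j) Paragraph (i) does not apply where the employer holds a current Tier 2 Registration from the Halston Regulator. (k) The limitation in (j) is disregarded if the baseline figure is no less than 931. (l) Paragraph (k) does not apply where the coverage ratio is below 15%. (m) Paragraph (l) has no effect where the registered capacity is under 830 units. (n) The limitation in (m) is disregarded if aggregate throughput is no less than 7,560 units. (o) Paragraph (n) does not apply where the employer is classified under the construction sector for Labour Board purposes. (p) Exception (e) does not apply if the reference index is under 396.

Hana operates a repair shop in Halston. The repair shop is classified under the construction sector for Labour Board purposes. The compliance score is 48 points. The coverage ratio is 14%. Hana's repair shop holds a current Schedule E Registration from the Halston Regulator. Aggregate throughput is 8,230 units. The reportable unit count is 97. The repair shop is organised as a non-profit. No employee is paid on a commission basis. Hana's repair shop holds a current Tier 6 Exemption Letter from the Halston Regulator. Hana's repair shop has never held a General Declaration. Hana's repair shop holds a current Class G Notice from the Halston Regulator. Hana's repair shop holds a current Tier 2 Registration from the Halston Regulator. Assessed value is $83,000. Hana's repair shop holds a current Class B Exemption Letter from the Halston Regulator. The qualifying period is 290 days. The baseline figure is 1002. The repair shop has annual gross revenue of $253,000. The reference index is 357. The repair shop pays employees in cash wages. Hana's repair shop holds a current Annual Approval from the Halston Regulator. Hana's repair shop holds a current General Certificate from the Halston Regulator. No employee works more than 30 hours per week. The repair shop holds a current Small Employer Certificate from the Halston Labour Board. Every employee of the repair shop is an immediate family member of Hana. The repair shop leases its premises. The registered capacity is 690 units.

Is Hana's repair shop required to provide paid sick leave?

Exception (a) does not apply: employees are paid cash wages.
Exception (b)'s conditions are all satisfied: a current Small Employer Certificate is held; no employee is paid on commission. Turning to paragraphs (g)–(h): (g) operates against (b): a current General Certificate is held. (h), which would lift (g), is inapplicable — no employee exceeds 30 hours/week. So (b) is unavailable.
Exception (c) is satisfied on its face — the employer is a non-profit; a current Schedule E Registration is held; the qualifying period is 290 days, under the 310 days limit. Turning to paragraphs (i)–(o): (i) operates against (c): a current Tier 6 Exemption Letter is held. (j) operates (a current Tier 2 Registration is held), but yields to (k): (k) operates — the baseline figure is 1,002, meeting the 931 threshold. (l) would limit (k) — the coverage ratio is 14%, below the 15% limit — but (m) sets (l) aside: (m) operates against (l): the registered capacity is 690 units, under the 830 units limit. (n) would limit (m) — aggregate throughput is 8,230 units, meeting the 7,560 units threshold — but (o) sets (n) aside: (o) operates against (n): the repair shop is classified under the construction sector. Exception (c) does not apply.
Exception (d) fails — the General Declaration is not current.
Exception (e) is satisfied on its face — the compliance score is 48 points, meeting the 40 points threshold; the reportable unit count is 97, less than the 110 limit; a current Class B Exemption Letter is held. But applying paragraph (p): (p) operates against (e): the reference index is 357, under the 396 limit. Exception (e) does not apply.
No exception displaces § 88.2.

Yes — Hana's repair shop must provide paid sick leave.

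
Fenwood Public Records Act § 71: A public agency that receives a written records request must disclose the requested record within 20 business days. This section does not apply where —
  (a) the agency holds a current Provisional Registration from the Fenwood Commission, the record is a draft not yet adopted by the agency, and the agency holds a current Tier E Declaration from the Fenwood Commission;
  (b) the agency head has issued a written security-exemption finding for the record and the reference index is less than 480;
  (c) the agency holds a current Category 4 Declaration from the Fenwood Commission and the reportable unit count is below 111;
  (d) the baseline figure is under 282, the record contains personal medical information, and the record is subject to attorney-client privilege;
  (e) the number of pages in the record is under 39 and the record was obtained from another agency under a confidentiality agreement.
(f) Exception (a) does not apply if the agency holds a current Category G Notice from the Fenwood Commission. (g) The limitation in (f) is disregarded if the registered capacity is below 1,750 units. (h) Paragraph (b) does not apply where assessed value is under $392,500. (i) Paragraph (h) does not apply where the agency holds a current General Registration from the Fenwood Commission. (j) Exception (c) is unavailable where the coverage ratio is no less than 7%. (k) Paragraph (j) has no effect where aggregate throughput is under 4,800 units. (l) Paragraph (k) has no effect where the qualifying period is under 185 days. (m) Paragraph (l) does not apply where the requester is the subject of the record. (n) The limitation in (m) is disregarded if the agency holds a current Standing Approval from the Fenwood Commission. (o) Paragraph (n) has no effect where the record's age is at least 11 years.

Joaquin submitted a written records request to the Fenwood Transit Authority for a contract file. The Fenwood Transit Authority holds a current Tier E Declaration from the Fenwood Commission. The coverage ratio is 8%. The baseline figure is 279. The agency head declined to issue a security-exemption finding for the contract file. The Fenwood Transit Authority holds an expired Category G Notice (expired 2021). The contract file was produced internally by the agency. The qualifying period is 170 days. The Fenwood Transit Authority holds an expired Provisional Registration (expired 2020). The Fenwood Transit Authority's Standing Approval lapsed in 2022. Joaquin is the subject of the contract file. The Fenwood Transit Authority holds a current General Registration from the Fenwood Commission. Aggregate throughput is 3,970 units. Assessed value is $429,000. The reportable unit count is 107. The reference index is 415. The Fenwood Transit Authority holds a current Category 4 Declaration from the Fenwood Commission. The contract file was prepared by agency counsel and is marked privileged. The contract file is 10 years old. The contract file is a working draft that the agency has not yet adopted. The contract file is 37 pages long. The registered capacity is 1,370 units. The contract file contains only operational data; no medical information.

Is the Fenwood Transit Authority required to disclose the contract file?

Exception (a) fails — the Provisional Registration is not current.
Exception (b) fails — the agency head declined to issue a security-exemption finding.
Exception (c) is satisfied on its face — a current Category 4 Declaration is held; the reportable unit count is 107, below the 111 limit. Applying paragraphs (j)–(o): (j) would limit (c) — the coverage ratio is 8%, meeting the 7% threshold — but (k) sets (j) aside: (k) is engaged — aggregate throughput is 3,970 units, under the 4,800 units limit. (l) is triggered (the qualifying period is 170 days, under the 185 days limit), but is displaced by (m): (m) applies — Joaquin is the subject of the contract file. (n), which would lift (m), does not operate here — no current Standing Approval is held. So (c) applies.
Exception (d) does not apply: the contract file contains only operational data.
Exception (e) does not apply: the contract file was produced internally.

No — exception (c) applies; the Fenwood Transit Authority is not required to disclose the contract file.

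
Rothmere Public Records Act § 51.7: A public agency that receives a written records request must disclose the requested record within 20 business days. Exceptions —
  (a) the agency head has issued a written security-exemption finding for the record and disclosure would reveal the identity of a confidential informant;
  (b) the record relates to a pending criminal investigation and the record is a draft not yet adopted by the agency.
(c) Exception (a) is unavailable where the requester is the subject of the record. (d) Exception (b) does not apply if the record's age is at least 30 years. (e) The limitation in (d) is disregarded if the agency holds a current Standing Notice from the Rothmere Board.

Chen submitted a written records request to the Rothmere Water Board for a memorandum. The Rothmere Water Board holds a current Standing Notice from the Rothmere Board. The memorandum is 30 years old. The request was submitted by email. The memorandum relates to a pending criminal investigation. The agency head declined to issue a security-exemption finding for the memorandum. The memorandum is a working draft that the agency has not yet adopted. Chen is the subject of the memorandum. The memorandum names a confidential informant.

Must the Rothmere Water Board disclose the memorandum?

No — exception (b) applies; the Rothmere Water Board is not required to disclose the memorandum.

Exception (a) requires that the agency head has issued a written security-exemption finding for the record; but the agency head declined to issue a security-exemption finding, so (a) is unavailable.
All of (b)'s requirements are met (the memorandum relates to a pending investigation; the memorandum is an unadopted draft). As to paragraphs (d)–(e): (d) is triggered (the record's age is 30 years, meeting the 30 years threshold), but is displaced by (e): (e) operates against (d): a current Standing Notice is held. (b) remains available.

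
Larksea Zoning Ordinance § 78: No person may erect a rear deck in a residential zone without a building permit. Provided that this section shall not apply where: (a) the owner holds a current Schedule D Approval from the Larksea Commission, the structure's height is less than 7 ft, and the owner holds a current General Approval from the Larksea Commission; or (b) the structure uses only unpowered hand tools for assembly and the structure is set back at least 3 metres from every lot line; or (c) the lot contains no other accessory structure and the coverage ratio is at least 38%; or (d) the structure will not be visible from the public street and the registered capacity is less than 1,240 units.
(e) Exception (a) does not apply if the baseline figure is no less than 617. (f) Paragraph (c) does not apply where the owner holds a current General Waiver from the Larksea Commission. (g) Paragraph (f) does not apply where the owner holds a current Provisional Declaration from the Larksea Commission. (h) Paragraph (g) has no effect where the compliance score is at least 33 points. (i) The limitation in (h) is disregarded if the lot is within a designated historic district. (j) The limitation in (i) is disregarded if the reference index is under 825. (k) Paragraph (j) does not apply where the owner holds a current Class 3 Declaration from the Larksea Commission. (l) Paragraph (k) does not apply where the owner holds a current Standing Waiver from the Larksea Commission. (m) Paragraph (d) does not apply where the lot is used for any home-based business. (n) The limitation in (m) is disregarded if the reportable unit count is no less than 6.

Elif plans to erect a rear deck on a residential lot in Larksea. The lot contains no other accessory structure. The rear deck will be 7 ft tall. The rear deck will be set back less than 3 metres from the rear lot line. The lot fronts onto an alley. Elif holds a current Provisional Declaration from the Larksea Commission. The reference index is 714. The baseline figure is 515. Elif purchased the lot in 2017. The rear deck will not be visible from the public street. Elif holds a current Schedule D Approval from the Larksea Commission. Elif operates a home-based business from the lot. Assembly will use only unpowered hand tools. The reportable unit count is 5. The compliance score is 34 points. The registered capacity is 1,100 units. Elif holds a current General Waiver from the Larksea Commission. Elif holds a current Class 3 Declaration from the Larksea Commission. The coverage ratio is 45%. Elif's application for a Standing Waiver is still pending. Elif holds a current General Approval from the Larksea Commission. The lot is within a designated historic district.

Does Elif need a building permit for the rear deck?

Exception (a) does not apply: the structure's height is 7 ft, not less than 7 ft.
Exception (b) does not apply: the rear setback is under 3 m.
Exception (c): the lot has no other accessory structure; the coverage ratio is 45%, meeting the 38% threshold — every condition holds. Applying paragraphs (f)–(l): (f) would limit (c) — a current General Waiver is held — but (g) sets (f) aside: (g) operates against (f): a current Provisional Declaration is held. (h) would limit (g) — the compliance score is 34 points, meeting the 33 points threshold — but (i) sets (h) aside: (i) operates against (h): the lot is in a historic district. (j) is triggered (the reference index is 714, under the 825 limit), but is overridden by (k): (k) operates against (j): a current Class 3 Declaration is held. (l) is not engaged (there is no Standing Waiver in force), so (k) stands. Exception (c) stands.
Exception (d): the structure will not be visible from the street; the registered capacity is 1,100 units, less than the 1,240 units limit — every condition holds. Turning to paragraphs (m)–(n): (m) operates — a home-based business operates on the lot. (n) is not engaged (the reportable unit count is 5, short of 6), so (m) stands. (d) is therefore removed.

No — exception (c) applies; Elif does not need a building permit.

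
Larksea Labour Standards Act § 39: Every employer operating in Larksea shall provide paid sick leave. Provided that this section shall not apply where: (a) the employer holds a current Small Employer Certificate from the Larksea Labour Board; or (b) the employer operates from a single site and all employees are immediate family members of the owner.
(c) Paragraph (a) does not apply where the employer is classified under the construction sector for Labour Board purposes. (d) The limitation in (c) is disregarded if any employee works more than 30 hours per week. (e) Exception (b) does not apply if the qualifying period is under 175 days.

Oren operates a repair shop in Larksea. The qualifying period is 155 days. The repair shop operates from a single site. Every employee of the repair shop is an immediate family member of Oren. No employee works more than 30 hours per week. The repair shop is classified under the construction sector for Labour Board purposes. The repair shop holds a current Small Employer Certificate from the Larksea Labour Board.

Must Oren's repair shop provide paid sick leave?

Yes — Oren's repair shop must provide paid sick leave.

Exception (a): a current Small Employer Certificate is held — every condition holds. Turning to paragraphs (c)–(d): (c) is triggered — the repair shop is classified under the construction sector. (d), which would lift (c), does not operate here — no employee exceeds 30 hours/week. Exception (a) does not apply.
Exception (b)'s conditions are all satisfied: the employer operates from a single site; every employee is an immediate family member. But: (e) applies — the qualifying period is 155 days, under the 175 days limit. (b) is therefore removed.
No exception is made out. Oren's repair shop falls within the general rule.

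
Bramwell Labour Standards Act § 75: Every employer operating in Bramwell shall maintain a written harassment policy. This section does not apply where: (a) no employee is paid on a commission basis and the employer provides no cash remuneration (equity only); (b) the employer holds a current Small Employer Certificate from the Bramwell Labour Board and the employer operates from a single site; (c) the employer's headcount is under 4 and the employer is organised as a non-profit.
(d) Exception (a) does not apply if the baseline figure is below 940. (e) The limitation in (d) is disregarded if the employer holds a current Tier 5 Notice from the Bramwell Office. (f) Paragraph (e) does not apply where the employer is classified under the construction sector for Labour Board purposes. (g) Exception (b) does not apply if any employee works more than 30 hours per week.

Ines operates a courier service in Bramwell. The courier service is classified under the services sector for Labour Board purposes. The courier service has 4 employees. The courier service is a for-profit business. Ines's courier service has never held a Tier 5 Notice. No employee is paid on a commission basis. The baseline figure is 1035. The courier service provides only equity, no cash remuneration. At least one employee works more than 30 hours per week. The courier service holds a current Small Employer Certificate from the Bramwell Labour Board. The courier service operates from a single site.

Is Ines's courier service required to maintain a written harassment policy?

No — exception (a) applies; Ines's courier service is not required to maintain a written harassment policy.

Exception (a): no employee is paid on commission; remuneration is equity-only — every condition holds. As to paragraphs (d)–(f): (d), which would limit (a), does not operate here: the baseline figure is 1,035, not below 940. Exception (a) stands.
Exception (b): a current Small Employer Certificate is held; the employer operates from a single site — every condition holds. However, paragraph (g) must be considered: (g) operates — at least one employee exceeds 30 hours/week. So (b) is unavailable.
Exception (c) requires that the employer's headcount is under 4; but the employer's headcount is 4, not under 4, so (c) is unavailable.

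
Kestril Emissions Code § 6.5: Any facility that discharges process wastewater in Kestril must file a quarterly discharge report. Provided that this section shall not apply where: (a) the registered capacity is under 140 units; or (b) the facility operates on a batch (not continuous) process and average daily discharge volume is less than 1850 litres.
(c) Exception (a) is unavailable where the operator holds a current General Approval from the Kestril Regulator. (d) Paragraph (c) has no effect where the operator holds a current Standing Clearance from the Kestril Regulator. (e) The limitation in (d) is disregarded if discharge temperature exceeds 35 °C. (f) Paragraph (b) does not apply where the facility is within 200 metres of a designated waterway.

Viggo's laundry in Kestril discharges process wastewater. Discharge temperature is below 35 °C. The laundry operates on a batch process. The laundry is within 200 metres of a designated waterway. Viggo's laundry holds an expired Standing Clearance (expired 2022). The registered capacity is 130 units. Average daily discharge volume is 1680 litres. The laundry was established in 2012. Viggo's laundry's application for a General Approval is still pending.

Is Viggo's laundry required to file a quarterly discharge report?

No — exception (a) applies; Viggo's laundry is not required to file a quarterly discharge report.

All of (a)'s requirements are met (the registered capacity is 130 units, under the 140 units limit). Applying paragraphs (c)–(e): (c), which would limit (a), is not engaged: no current General Approval is held. (a) remains available.
Exception (b): the facility operates on a batch process; average daily discharge volume is 1680 litres, less than the 1850 litres limit — every condition holds. However, paragraph (f) must be considered: (f) operates against (b): the laundry is within 200 m of a designated waterway. So (b) is unavailable.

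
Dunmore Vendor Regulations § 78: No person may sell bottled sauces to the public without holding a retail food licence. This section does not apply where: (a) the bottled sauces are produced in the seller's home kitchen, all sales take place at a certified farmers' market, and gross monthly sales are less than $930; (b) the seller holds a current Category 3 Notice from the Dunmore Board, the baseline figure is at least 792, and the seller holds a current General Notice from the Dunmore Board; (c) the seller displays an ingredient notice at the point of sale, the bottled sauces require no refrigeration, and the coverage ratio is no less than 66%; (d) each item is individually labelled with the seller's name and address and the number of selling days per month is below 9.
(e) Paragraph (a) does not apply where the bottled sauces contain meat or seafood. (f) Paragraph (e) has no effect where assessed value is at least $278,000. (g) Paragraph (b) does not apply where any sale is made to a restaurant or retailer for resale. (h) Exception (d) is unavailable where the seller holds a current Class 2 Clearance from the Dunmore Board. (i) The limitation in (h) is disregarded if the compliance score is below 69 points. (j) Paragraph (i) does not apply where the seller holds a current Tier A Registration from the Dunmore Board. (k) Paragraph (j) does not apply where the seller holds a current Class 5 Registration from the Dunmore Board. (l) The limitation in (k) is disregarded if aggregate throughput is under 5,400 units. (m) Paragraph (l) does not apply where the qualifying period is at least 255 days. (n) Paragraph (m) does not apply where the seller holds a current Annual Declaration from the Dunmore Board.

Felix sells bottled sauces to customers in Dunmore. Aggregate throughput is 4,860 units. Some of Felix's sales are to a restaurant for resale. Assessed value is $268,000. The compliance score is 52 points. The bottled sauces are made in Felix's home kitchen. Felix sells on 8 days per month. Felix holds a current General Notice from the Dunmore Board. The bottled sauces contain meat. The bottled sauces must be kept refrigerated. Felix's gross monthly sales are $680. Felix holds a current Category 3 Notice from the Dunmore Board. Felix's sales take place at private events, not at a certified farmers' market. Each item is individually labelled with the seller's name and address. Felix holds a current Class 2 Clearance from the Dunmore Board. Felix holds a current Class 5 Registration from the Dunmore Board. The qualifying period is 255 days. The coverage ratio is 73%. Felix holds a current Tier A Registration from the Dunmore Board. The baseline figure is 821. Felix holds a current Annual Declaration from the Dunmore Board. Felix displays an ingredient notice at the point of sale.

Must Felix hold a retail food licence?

Exception (a) fails — sales are at private events, not a certified farmers' market.
Exception (b) is satisfied on its face — a current Category 3 Notice is held; the baseline figure is 821, meeting the 792 threshold; a current General Notice is held. But: (g) is engaged — some sales are to a restaurant for resale. (b) is therefore removed.
Exception (c) fails — the bottled sauces require refrigeration.
Exception (d)'s conditions are all satisfied: items are individually labelled; the number of selling days per month is 8, below the 9 limit. Turning to paragraphs (h)–(n): (h) is engaged — a current Class 2 Clearance is held. (i) would limit (h) — the compliance score is 52 points, below the 69 points limit — but (j) sets (i) aside: (j) is engaged — a current Tier A Registration is held. (k) would limit (j) — a current Class 5 Registration is held — but (l) sets (k) aside: (l) applies — aggregate throughput is 4,860 units, under the 5,400 units limit. (m) is engaged (the qualifying period is 255 days, meeting the 255 days threshold), but is displaced by (n): (n) applies — a current Annual Declaration is held. (d) is therefore removed.
Every exception is unavailable, so the rule governs.

Yes — Felix must hold a retail food licence.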